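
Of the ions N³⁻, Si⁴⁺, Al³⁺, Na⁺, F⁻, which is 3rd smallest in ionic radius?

Each ion has 10 electrons. The ranking follows nuclear charge in reverse — greater Z gives a smaller radius. Si⁴⁺ (Z=14), Al³⁺ (Z=13), Na⁺ (Z=11), F⁻ (Z=9), N³⁻ (Z=7).
Ordering: Si⁴⁺ < Al³⁺ < Na⁺ < F⁻ < N³⁻. The 3rd smallest is Na⁺.

Na⁺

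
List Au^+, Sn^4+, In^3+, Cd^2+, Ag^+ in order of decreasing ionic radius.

First list Z and electron count for each: Sn^4+ (Z=50, 46 e⁻), In^3+ (Z=49, 46 e⁻), Cd^2+ (Z=48, 46 e⁻), Ag^+ (Z=47, 46 e⁻), Au^+ (Z=79, 78 e⁻). Sn^4+ < In^3+ (isoelectronic, higher Z=50 is smaller); In^3+ < Cd^2+ (isoelectronic, higher Z=49 is smaller); Cd^2+ < Ag^+ (isoelectronic, higher Z=48 is smaller); Ag^+ < Au^+ (same group, period 5 vs 6).

Au^+ > Ag^+ > Cd^2+ > In^3+ > Sn^4+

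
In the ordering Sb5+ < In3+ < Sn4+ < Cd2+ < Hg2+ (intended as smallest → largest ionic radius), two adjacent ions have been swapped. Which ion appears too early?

Compare adjacent ions: both have 46 electrons but Z(Sn)=50 > Z(In)=49, so Sn4+ should be the smaller of the two — yet in this increasing list In3+ sits before Sn4+. Nothing else is reversed, so In3+ should move one place to the right.

In3+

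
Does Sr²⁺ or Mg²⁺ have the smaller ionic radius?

Mg²⁺

All are in the same group with charge +2. Radius grows down the group as n (the outermost shell) increases.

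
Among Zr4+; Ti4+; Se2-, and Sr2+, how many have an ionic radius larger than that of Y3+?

Tabulating Z and e⁻: Ti4+ (Z=22, 18 e⁻), Zr4+ (Z=40, 36 e⁻), Y3+ (Z=39, 36 e⁻), Sr2+ (Z=38, 36 e⁻), Se2- (Z=34, 36 e⁻). Ti4+ < Zr4+ (same group, period 4 vs 5); Zr4+ < Y3+ (both 36 e⁻, Z=40>39); Y3+ < Sr2+ (both 36 e⁻, Z=39>38); Sr2+ < Se2- (both 36 e⁻, Z=38>34).
Overall: Ti4+ < Zr4+ < Y3+ < Sr2+ < Se2-. Y3+ has 2 below it and 2 above. Count: 2.

2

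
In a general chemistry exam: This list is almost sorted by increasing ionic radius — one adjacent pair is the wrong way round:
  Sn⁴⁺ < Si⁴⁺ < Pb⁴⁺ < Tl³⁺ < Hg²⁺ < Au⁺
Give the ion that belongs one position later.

Sn⁴⁺

The pair Sn⁴⁺, Si⁴⁺ is the wrong way round — same group and charge — period 3 sits above period 5, so Si⁴⁺ is smaller. All other adjacent pairs agree with periodic trends, so Sn⁴⁺ is the misplaced ion.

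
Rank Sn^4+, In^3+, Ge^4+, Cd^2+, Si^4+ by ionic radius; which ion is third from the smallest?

Sn^4+

Electron counts and nuclear charges: Si^4+ has 10 e⁻ (Z=14), Ge^4+ has 28 e⁻ (Z=32), Sn^4+ has 46 e⁻ (Z=50), In^3+ has 46 e⁻ (Z=49), Cd^2+ has 46 e⁻ (Z=48). Si^4+ < Ge^4+ (same group, period 3 vs 4); Ge^4+ < Sn^4+ (same group, period 4 vs 5); Sn^4+ < In^3+ (both 46 e⁻, Z=50>49); In^3+ < Cd^2+ (both 46 e⁻, Z=49>48).
Ordering: Si^4+ < Ge^4+ < Sn^4+ < In^3+ < Cd^2+. The third smallest is Sn^4+.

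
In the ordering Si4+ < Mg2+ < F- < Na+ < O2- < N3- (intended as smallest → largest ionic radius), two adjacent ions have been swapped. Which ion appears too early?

Compare adjacent ions: both have 10 electrons but Z(Na)=11 > Z(F)=9, so Na+ should be the smaller of the two — yet in this increasing list F- sits before Na+. Nothing else is reversed, so F- should move one place to the right.

F-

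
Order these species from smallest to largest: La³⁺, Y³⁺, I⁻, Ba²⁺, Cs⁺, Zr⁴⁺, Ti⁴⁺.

Ti⁴⁺ < Zr⁴⁺ < Y³⁺ < La³⁺ < Ba²⁺ < Cs⁺ < I⁻

First list Z and electron count for each: Ti⁴⁺ (Z=22, 18 e⁻), Zr⁴⁺ (Z=40, 36 e⁻), Y³⁺ (Z=39, 36 e⁻), La³⁺ (Z=57, 54 e⁻), Ba²⁺ (Z=56, 54 e⁻), Cs⁺ (Z=55, 54 e⁻), I⁻ (Z=53, 54 e⁻). Ti⁴⁺ < Zr⁴⁺ (same group, period 4 vs 5); Zr⁴⁺ < Y³⁺ (both 36 e⁻, Z=40>39); Y³⁺ < La³⁺ (same group, period 5 vs 6); La³⁺ < Ba²⁺ (isoelectronic, higher Z=57 is smaller); Ba²⁺ < Cs⁺ (both 54 e⁻, Z=56>55); Cs⁺ < I⁻ (both 54 e⁻, Z=55>53).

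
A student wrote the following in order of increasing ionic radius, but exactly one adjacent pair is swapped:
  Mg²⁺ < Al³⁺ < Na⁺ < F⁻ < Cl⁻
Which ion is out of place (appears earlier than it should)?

Mg²⁺

The pair Mg²⁺, Al³⁺ is the wrong way round — both have 10 electrons but Z(Al)=13 > Z(Mg)=12, so Al³⁺ should be the smaller of the two. All other adjacent pairs agree with periodic trends, so Mg²⁺ is the misplaced ion.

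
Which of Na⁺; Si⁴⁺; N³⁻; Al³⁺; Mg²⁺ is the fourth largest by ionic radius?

Each ion has 10 electrons. The ranking follows nuclear charge in reverse — greater Z gives a smaller radius. Si⁴⁺ (Z=14), Al³⁺ (Z=13), Mg²⁺ (Z=12), Na⁺ (Z=11), N³⁻ (Z=7).
That gives Si⁴⁺ < Al³⁺ < Mg²⁺ < Na⁺ < N³⁻. From the largest end, number 4 is Al³⁺.

Al³⁺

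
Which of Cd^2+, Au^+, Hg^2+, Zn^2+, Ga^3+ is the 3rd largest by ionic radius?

Electron counts and nuclear charges: Ga^3+ (Z=31, 28 e⁻), Zn^2+ (Z=30, 28 e⁻), Cd^2+ (Z=48, 46 e⁻), Hg^2+ (Z=80, 78 e⁻), Au^+ (Z=79, 78 e⁻). Ga^3+ < Zn^2+ (isoelectronic, higher Z=31 is smaller); Zn^2+ < Cd^2+ (same group, period 4 vs 5); Cd^2+ < Hg^2+ (same group, 1 shell fewer); Hg^2+ < Au^+ (both 78 e⁻, Z=80>79).
Ordering: Ga^3+ < Zn^2+ < Cd^2+ < Hg^2+ < Au^+. The 3rd largest is Cd^2+.

Cd^2+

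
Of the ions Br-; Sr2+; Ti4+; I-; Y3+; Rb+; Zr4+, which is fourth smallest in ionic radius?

Tabulating Z and e⁻: Ti4+: 18 e⁻, Z=22, Zr4+: 36 e⁻, Z=40, Y3+: 36 e⁻, Z=39, Sr2+: 36 e⁻, Z=38, Rb+: 36 e⁻, Z=37, Br-: 36 e⁻, Z=35, I-: 54 e⁻, Z=53. Ti4+ < Zr4+ (same group, period 4 vs 5); Zr4+ < Y3+ (both 36 e⁻, Z=40>39); Y3+ < Sr2+ (isoelectronic, higher Z=39 is smaller); Sr2+ < Rb+ (isoelectronic, higher Z=38 is smaller); Rb+ < Br- (isoelectronic, higher Z=37 is smaller); Br- < I- (same group, 1 shell fewer).
That gives Ti4+ < Zr4+ < Y3+ < Sr2+ < Rb+ < Br- < I-. From the smallest end, number 4 is Sr2+.

Sr2+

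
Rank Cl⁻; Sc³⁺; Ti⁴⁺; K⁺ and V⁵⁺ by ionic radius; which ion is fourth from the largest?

Ti⁴⁺

Each ion has 18 electrons. The ranking follows nuclear charge in reverse — greater Z gives a smaller radius. V⁵⁺ (Z=23), Ti⁴⁺ (Z=22), Sc³⁺ (Z=21), K⁺ (Z=19), Cl⁻ (Z=17).
So the order is V⁵⁺ < Ti⁴⁺ < Sc³⁺ < K⁺ < Cl⁻; the 4th-largest ion is Ti⁴⁺.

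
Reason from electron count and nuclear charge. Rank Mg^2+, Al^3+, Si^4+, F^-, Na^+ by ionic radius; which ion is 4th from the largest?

These species are isoelectronic with 10 electrons. The only difference is the number of protons: Si^4+ (Z=14), Al^3+ (Z=13), Mg^2+ (Z=12), Na^+ (Z=11), F^- (Z=9). The strongest nuclear pull (Si^4+) gives the smallest ion.
Ordering: Si^4+ < Al^3+ < Mg^2+ < Na^+ < F^-. The 4th largest is Al^3+.

Al^3+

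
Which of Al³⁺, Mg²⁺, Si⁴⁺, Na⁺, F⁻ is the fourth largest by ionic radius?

Al³⁺

These species are isoelectronic with 10 electrons. The only difference is the number of protons: Si⁴⁺ (Z=14), Al³⁺ (Z=13), Mg²⁺ (Z=12), Na⁺ (Z=11), F⁻ (Z=9). The strongest nuclear pull (Si⁴⁺) gives the smallest ion.
Ordering: Si⁴⁺ < Al³⁺ < Mg²⁺ < Na⁺ < F⁻. The fourth largest is Al³⁺.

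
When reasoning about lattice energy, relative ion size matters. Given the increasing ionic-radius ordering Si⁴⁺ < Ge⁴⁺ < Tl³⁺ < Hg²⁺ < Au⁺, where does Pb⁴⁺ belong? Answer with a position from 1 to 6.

Electron counts and nuclear charges: Si⁴⁺: 10 e⁻, Z=14, Ge⁴⁺: 28 e⁻, Z=32, Pb⁴⁺: 78 e⁻, Z=82, Tl³⁺: 78 e⁻, Z=81, Hg²⁺: 78 e⁻, Z=80, Au⁺: 78 e⁻, Z=79. Si⁴⁺ < Ge⁴⁺ (same group, 1 shell fewer); Ge⁴⁺ < Pb⁴⁺ (same group, 2 shells fewer); Pb⁴⁺ < Tl³⁺ (both 78 e⁻, Z=82>81); Tl³⁺ < Hg²⁺ (isoelectronic, higher Z=81 is smaller); Hg²⁺ < Au⁺ (isoelectronic, higher Z=80 is smaller).
The complete sequence is Si⁴⁺ < Ge⁴⁺ < Pb⁴⁺ < Tl³⁺ < Hg²⁺ < Au⁺. Pb⁴⁺ sits at position 3.

3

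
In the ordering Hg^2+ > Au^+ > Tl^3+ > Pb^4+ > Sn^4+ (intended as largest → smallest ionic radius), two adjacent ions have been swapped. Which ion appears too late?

Au^+

Scanning neighbour by neighbour, only Hg^2+/Au^+ violates a trend: Hg^2+ and Au^+ share 78 electrons; the higher nuclear charge on Hg (Z=80) contracts it more, so Hg^2+ < Au^+. That makes Au^+ the one sitting a position late relative to where it belongs.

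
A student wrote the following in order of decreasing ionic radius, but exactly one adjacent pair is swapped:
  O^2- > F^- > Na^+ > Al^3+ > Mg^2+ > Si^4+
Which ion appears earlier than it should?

Al^3+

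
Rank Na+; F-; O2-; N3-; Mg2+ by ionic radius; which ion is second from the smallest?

Na+

These species are isoelectronic with 10 electrons. The only difference is the number of protons: Mg2+ (Z=12), Na+ (Z=11), F- (Z=9), O2- (Z=8), N3- (Z=7). The strongest nuclear pull (Mg2+) gives the smallest ion.
Ordering: Mg2+ < Na+ < F- < O2- < N3-. The second smallest is Na+.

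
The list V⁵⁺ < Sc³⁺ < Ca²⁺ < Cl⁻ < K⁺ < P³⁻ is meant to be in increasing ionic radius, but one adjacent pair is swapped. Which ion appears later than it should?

Scanning neighbour by neighbour, only Cl⁻/K⁺ violates a trend: K⁺ and Cl⁻ share 18 electrons; the higher nuclear charge on K (Z=19) contracts it more, so K⁺ < Cl⁻. That makes K⁺ the one sitting a position late relative to where it belongs.

K⁺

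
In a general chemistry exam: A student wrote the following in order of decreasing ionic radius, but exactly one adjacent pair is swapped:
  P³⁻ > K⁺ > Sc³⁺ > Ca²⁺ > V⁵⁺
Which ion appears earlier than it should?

Check each adjacent pair. Sc³⁺ and Ca²⁺ are reversed: both have 18 electrons but Z(Sc)=21 > Z(Ca)=20, so Sc³⁺ should be the smaller of the two. No other neighbouring pair contradicts the periodic trends, so Sc³⁺ is the ion listed too early.

Sc³⁺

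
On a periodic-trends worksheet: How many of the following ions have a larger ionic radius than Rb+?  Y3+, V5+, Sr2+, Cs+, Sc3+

1

Work out protons and electrons: V5+ has 18 e⁻ (Z=23), Sc3+ has 18 e⁻ (Z=21), Y3+ has 36 e⁻ (Z=39), Sr2+ has 36 e⁻ (Z=38), Rb+ has 36 e⁻ (Z=37), Cs+ has 54 e⁻ (Z=55). V5+ < Sc3+ (both 18 e⁻, Z=23>21); Sc3+ < Y3+ (same group, period 4 vs 5); Y3+ < Sr2+ (both 36 e⁻, Z=39>38); Sr2+ < Rb+ (isoelectronic, higher Z=38 is smaller); Rb+ < Cs+ (same group, 1 shell fewer).
Ordering all of them (including Rb+) by radius gives V5+ < Sc3+ < Y3+ < Sr2+ < Rb+ < Cs+. That's 1.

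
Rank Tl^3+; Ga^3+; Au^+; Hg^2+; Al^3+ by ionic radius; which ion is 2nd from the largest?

Tabulating Z and e⁻: Al^3+: 10 e⁻, Z=13, Ga^3+: 28 e⁻, Z=31, Tl^3+: 78 e⁻, Z=81, Hg^2+: 78 e⁻, Z=80, Au^+: 78 e⁻, Z=79. Al^3+ < Ga^3+ (same group, period 3 vs 4); Ga^3+ < Tl^3+ (same group, 2 shells fewer); Tl^3+ < Hg^2+ (both 78 e⁻, Z=81>80); Hg^2+ < Au^+ (both 78 e⁻, Z=80>79).
Full ascending order: Al^3+ < Ga^3+ < Tl^3+ < Hg^2+ < Au^+. Counting from the largest, position 2 is Hg^2+.

Hg^2+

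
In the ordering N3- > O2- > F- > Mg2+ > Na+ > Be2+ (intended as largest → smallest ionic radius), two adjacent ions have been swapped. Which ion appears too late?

The pair Mg2+, Na+ is the wrong way round — both have 10 electrons but Z(Mg)=12 > Z(Na)=11, so Mg2+ should be the smaller of the two. All other adjacent pairs agree with periodic trends, so Na+ is the misplaced ion.

Na+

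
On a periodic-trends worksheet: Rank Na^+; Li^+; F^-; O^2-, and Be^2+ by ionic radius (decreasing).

Be^2+ (Z=4, 2 e⁻), Li^+ (Z=3, 2 e⁻), Na^+ (Z=11, 10 e⁻), F^- (Z=9, 10 e⁻), O^2- (Z=8, 10 e⁻). Be^2+ < Li^+ (isoelectronic, higher Z=4 is smaller); Li^+ < Na^+ (same group, 1 shell fewer); Na^+ < F^- (isoelectronic, higher Z=11 is smaller); F^- < O^2- (both 10 e⁻, Z=9>8).

O^2- > F^- > Na^+ > Li^+ > Be^2+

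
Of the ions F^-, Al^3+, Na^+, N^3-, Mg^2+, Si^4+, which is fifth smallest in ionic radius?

Isoelectronic series (10 e⁻ each). Size is set by nuclear charge: more protons means a smaller ion. Si^4+ (Z=14), Al^3+ (Z=13), Mg^2+ (Z=12), Na^+ (Z=11), F^- (Z=9), N^3- (Z=7).
So the order is Si^4+ < Al^3+ < Mg^2+ < Na^+ < F^- < N^3-; the 5th-smallest ion is F^-.

F^-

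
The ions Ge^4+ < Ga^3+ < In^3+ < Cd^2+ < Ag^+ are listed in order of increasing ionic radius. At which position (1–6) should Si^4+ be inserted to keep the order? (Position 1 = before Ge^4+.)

1

Electron counts and nuclear charges: Si^4+: 10 e⁻, Z=14, Ge^4+: 28 e⁻, Z=32, Ga^3+: 28 e⁻, Z=31, In^3+: 46 e⁻, Z=49, Cd^2+: 46 e⁻, Z=48, Ag^+: 46 e⁻, Z=47. Si^4+ < Ge^4+ (same group, 1 shell fewer); Ge^4+ < Ga^3+ (isoelectronic, higher Z=32 is smaller); Ga^3+ < In^3+ (same group, period 4 vs 5); In^3+ < Cd^2+ (both 46 e⁻, Z=49>48); Cd^2+ < Ag^+ (both 46 e⁻, Z=48>47).
Putting Si^4+ in gives Si^4+ < Ge^4+ < Ga^3+ < In^3+ < Cd^2+ < Ag^+; it lands at slot 1.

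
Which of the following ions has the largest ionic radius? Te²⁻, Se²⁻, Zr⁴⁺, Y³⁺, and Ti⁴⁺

Ti⁴⁺: 18 e⁻, Z=22, Zr⁴⁺: 36 e⁻, Z=40, Y³⁺: 36 e⁻, Z=39, Se²⁻: 36 e⁻, Z=34, Te²⁻: 54 e⁻, Z=52. Ti⁴⁺ < Zr⁴⁺ (same group, 1 shell fewer); Zr⁴⁺ < Y³⁺ (both 36 e⁻, Z=40>39); Y³⁺ < Se²⁻ (both 36 e⁻, Z=39>34); Se²⁻ < Te²⁻ (same group, 1 shell fewer).

Te²⁻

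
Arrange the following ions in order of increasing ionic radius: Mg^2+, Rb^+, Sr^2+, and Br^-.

Mg^2+ < Sr^2+ < Rb^+ < Br^-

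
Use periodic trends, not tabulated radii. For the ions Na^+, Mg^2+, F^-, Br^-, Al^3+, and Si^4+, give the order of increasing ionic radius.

Si^4+ < Al^3+ < Mg^2+ < Na^+ < F^- < Br^-

Tabulating Z and e⁻: Si^4+ has 10 e⁻ (Z=14), Al^3+ has 10 e⁻ (Z=13), Mg^2+ has 10 e⁻ (Z=12), Na^+ has 10 e⁻ (Z=11), F^- has 10 e⁻ (Z=9), Br^- has 36 e⁻ (Z=35). Si^4+ < Al^3+ (isoelectronic, higher Z=14 is smaller); Al^3+ < Mg^2+ (isoelectronic, higher Z=13 is smaller); Mg^2+ < Na^+ (both 10 e⁻, Z=12>11); Na^+ < F^- (isoelectronic, higher Z=11 is smaller); F^- < Br^- (same group, period 2 vs 4).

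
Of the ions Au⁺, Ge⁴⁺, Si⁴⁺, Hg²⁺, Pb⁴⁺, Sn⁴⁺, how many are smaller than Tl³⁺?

Work out protons and electrons: Si⁴⁺ has 10 e⁻ (Z=14), Ge⁴⁺ has 28 e⁻ (Z=32), Sn⁴⁺ has 46 e⁻ (Z=50), Pb⁴⁺ has 78 e⁻ (Z=82), Tl³⁺ has 78 e⁻ (Z=81), Hg²⁺ has 78 e⁻ (Z=80), Au⁺ has 78 e⁻ (Z=79). Si⁴⁺ < Ge⁴⁺ (same group, period 3 vs 4); Ge⁴⁺ < Sn⁴⁺ (same group, 1 shell fewer); Sn⁴⁺ < Pb⁴⁺ (same group, period 5 vs 6); Pb⁴⁺ < Tl³⁺ (both 78 e⁻, Z=82>81); Tl³⁺ < Hg²⁺ (isoelectronic, higher Z=81 is smaller); Hg²⁺ < Au⁺ (both 78 e⁻, Z=80>79).
Relative to Tl³⁺, the ions that are smaller are Si⁴⁺, Ge⁴⁺, Sn⁴⁺, Pb⁴⁺. Count: 4.

4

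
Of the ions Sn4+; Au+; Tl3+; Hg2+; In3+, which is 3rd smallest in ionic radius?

Tl3+

Tabulating Z and e⁻: Sn4+ has 46 e⁻ (Z=50), In3+ has 46 e⁻ (Z=49), Tl3+ has 78 e⁻ (Z=81), Hg2+ has 78 e⁻ (Z=80), Au+ has 78 e⁻ (Z=79). Sn4+ < In3+ (both 46 e⁻, Z=50>49); In3+ < Tl3+ (same group, period 5 vs 6); Tl3+ < Hg2+ (both 78 e⁻, Z=81>80); Hg2+ < Au+ (isoelectronic, higher Z=80 is smaller).
Full ascending order: Sn4+ < In3+ < Tl3+ < Hg2+ < Au+. Counting from the smallest, position 3 is Tl3+.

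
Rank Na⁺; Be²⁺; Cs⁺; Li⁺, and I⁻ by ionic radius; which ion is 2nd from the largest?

Be²⁺ has 2 e⁻ (Z=4), Li⁺ has 2 e⁻ (Z=3), Na⁺ has 10 e⁻ (Z=11), Cs⁺ has 54 e⁻ (Z=55), I⁻ has 54 e⁻ (Z=53). Be²⁺ < Li⁺ (isoelectronic, higher Z=4 is smaller); Li⁺ < Na⁺ (same group, period 2 vs 3); Na⁺ < Cs⁺ (same group, period 3 vs 6); Cs⁺ < I⁻ (isoelectronic, higher Z=55 is smaller).
Ordering: Be²⁺ < Li⁺ < Na⁺ < Cs⁺ < I⁻. The 2nd largest is Cs⁺.

Cs⁺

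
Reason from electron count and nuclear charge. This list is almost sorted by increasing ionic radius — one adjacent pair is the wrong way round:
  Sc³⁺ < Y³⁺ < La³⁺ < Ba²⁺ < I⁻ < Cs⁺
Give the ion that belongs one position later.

Compare adjacent ions: they are isoelectronic (54 e⁻) and Cs has more protons than I (55 vs 53), making Cs⁺ smaller — yet in this increasing list I⁻ sits before Cs⁺. Nothing else is reversed, so I⁻ should move one place to the right.

I⁻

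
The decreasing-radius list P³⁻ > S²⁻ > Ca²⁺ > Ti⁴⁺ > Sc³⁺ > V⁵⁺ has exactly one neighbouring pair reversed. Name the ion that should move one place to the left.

Scanning neighbour by neighbour, only Ti⁴⁺/Sc³⁺ violates a trend: Ti⁴⁺ and Sc³⁺ share 18 electrons; the higher nuclear charge on Ti (Z=22) contracts it more, so Ti⁴⁺ < Sc³⁺. That makes Sc³⁺ the one sitting a position late relative to where it belongs.

Sc³⁺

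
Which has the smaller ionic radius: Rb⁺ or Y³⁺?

All of these have 36 electrons (isoelectronic). With the same electron cloud, the ion with the most protons pulls it in tightest. Nuclear charges: Y³⁺ (Z=39), Rb⁺ (Z=37). Highest Z is smallest.

Y³⁺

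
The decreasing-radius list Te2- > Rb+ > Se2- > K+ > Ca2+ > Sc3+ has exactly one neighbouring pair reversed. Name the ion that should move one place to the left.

Se2-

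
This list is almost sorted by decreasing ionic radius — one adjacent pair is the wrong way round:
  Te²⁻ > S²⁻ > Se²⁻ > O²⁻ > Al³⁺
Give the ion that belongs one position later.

S²⁻

Scanning neighbour by neighbour, only S²⁻/Se²⁻ violates a trend: same group and charge — period 3 sits above period 4, so S²⁻ is smaller. That makes S²⁻ the one sitting a position early relative to where it belongs.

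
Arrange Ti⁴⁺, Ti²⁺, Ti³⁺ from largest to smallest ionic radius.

Ti²⁺ > Ti³⁺ > Ti⁴⁺

Same element, different charge: the more highly charged cation has fewer electrons and a greater effective nuclear charge per electron, making Ti⁴⁺ the smallest.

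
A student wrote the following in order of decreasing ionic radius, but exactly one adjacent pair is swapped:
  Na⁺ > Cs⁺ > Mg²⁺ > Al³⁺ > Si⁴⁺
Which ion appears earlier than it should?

Compare adjacent ions: same group and charge — period 3 sits above period 6, so Na⁺ is smaller — yet in this decreasing list Na⁺ sits before Cs⁺. Nothing else is reversed, so Na⁺ should move one place to the right.

Na⁺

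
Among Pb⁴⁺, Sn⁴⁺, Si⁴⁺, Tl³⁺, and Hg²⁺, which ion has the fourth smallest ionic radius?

Tl³⁺

Electron counts and nuclear charges: Si⁴⁺ (Z=14, 10 e⁻), Sn⁴⁺ (Z=50, 46 e⁻), Pb⁴⁺ (Z=82, 78 e⁻), Tl³⁺ (Z=81, 78 e⁻), Hg²⁺ (Z=80, 78 e⁻). Si⁴⁺ < Sn⁴⁺ (same group, 2 shells fewer); Sn⁴⁺ < Pb⁴⁺ (same group, period 5 vs 6); Pb⁴⁺ < Tl³⁺ (isoelectronic, higher Z=82 is smaller); Tl³⁺ < Hg²⁺ (isoelectronic, higher Z=81 is smaller).
Full ascending order: Si⁴⁺ < Sn⁴⁺ < Pb⁴⁺ < Tl³⁺ < Hg²⁺. Counting from the smallest, position 4 is Tl³⁺.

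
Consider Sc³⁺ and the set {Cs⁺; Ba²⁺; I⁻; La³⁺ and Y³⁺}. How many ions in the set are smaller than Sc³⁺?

Sc³⁺ has 18 e⁻ (Z=21), Y³⁺ has 36 e⁻ (Z=39), La³⁺ has 54 e⁻ (Z=57), Ba²⁺ has 54 e⁻ (Z=56), Cs⁺ has 54 e⁻ (Z=55), I⁻ has 54 e⁻ (Z=53). Sc³⁺ < Y³⁺ (same group, period 4 vs 5); Y³⁺ < La³⁺ (same group, 1 shell fewer); La³⁺ < Ba²⁺ (isoelectronic, higher Z=57 is smaller); Ba²⁺ < Cs⁺ (both 54 e⁻, Z=56>55); Cs⁺ < I⁻ (isoelectronic, higher Z=55 is smaller).
Overall: Sc³⁺ < Y³⁺ < La³⁺ < Ba²⁺ < Cs⁺ < I⁻. Sc³⁺ has 0 below it and 5 above. Count: 0.

0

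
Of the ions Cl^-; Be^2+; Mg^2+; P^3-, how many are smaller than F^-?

2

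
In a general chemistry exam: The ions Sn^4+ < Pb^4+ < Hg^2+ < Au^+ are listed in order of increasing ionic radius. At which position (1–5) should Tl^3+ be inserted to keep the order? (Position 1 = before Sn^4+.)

First list Z and electron count for each: Sn^4+: 46 e⁻, Z=50, Pb^4+: 78 e⁻, Z=82, Tl^3+: 78 e⁻, Z=81, Hg^2+: 78 e⁻, Z=80, Au^+: 78 e⁻, Z=79. Sn^4+ < Pb^4+ (same group, 1 shell fewer); Pb^4+ < Tl^3+ (both 78 e⁻, Z=82>81); Tl^3+ < Hg^2+ (both 78 e⁻, Z=81>80); Hg^2+ < Au^+ (isoelectronic, higher Z=80 is smaller).
The complete sequence is Sn^4+ < Pb^4+ < Tl^3+ < Hg^2+ < Au^+. Tl^3+ sits at position 3.

3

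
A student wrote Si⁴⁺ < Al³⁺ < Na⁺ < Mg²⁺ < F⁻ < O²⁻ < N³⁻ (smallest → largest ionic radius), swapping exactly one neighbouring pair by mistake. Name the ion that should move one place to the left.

Mg²⁺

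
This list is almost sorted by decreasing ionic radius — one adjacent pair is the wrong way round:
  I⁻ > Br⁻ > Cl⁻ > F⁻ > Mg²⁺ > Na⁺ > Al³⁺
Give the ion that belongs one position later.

Mg²⁺

Compare adjacent ions: they are isoelectronic (10 e⁻) and Mg has more protons than Na (12 vs 11), making Mg²⁺ smaller — yet in this decreasing list Mg²⁺ sits before Na⁺. Nothing else is reversed, so Mg²⁺ should move one place to the right.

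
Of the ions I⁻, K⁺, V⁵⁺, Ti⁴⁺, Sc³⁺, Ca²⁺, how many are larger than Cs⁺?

1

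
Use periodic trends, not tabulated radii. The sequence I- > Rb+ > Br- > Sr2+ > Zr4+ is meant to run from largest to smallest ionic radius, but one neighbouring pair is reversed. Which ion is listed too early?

Compare adjacent ions: both have 36 electrons but Z(Rb)=37 > Z(Br)=35, so Rb+ should be the smaller of the two — yet in this decreasing list Rb+ sits before Br-. Nothing else is reversed, so Rb+ should move one place to the right.

Rb+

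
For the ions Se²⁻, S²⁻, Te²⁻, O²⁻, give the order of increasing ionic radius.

O²⁻ < S²⁻ < Se²⁻ < Te²⁻

These ions sit in one column with identical charge. Each step down the periodic table adds a principal shell, increasing the radius.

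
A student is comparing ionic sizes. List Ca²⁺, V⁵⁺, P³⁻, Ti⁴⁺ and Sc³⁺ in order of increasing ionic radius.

V⁵⁺ < Ti⁴⁺ < Sc³⁺ < Ca²⁺ < P³⁻

Isoelectronic series (18 e⁻ each). Size is set by nuclear charge: more protons means a smaller ion. V⁵⁺ (Z=23), Ti⁴⁺ (Z=22), Sc³⁺ (Z=21), Ca²⁺ (Z=20), P³⁻ (Z=15).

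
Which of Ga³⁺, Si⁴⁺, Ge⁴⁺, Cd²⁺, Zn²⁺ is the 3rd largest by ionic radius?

Ga³⁺

First list Z and electron count for each: Si⁴⁺ has 10 e⁻ (Z=14), Ge⁴⁺ has 28 e⁻ (Z=32), Ga³⁺ has 28 e⁻ (Z=31), Zn²⁺ has 28 e⁻ (Z=30), Cd²⁺ has 46 e⁻ (Z=48). Si⁴⁺ < Ge⁴⁺ (same group, 1 shell fewer); Ge⁴⁺ < Ga³⁺ (both 28 e⁻, Z=32>31); Ga³⁺ < Zn²⁺ (both 28 e⁻, Z=31>30); Zn²⁺ < Cd²⁺ (same group, 1 shell fewer).
So the order is Si⁴⁺ < Ge⁴⁺ < Ga³⁺ < Zn²⁺ < Cd²⁺; the 3rd-largest ion is Ga³⁺.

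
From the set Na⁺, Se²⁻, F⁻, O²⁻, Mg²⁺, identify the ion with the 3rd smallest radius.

Work out protons and electrons: Mg²⁺: 10 e⁻, Z=12, Na⁺: 10 e⁻, Z=11, F⁻: 10 e⁻, Z=9, O²⁻: 10 e⁻, Z=8, Se²⁻: 36 e⁻, Z=34. Mg²⁺ < Na⁺ (isoelectronic, higher Z=12 is smaller); Na⁺ < F⁻ (both 10 e⁻, Z=11>9); F⁻ < O²⁻ (both 10 e⁻, Z=9>8); O²⁻ < Se²⁻ (same group, period 2 vs 4).
Ordering: Mg²⁺ < Na⁺ < F⁻ < O²⁻ < Se²⁻. The 3rd smallest is F⁻.

F⁻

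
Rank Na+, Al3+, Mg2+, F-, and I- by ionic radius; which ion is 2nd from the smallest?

Work out protons and electrons: Al3+ (Z=13, 10 e⁻), Mg2+ (Z=12, 10 e⁻), Na+ (Z=11, 10 e⁻), F- (Z=9, 10 e⁻), I- (Z=53, 54 e⁻). Al3+ < Mg2+ (both 10 e⁻, Z=13>12); Mg2+ < Na+ (isoelectronic, higher Z=12 is smaller); Na+ < F- (both 10 e⁻, Z=11>9); F- < I- (same group, 3 shells fewer).
That gives Al3+ < Mg2+ < Na+ < F- < I-. From the smallest end, number 2 is Mg2+.

Mg2+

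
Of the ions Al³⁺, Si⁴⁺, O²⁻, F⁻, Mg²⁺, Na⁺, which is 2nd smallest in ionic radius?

All of these have 10 electrons (isoelectronic). With the same electron cloud, the ion with the most protons pulls it in tightest. Nuclear charges: Si⁴⁺ (Z=14), Al³⁺ (Z=13), Mg²⁺ (Z=12), Na⁺ (Z=11), F⁻ (Z=9), O²⁻ (Z=8). Highest Z is smallest.
That gives Si⁴⁺ < Al³⁺ < Mg²⁺ < Na⁺ < F⁻ < O²⁻. From the smallest end, number 2 is Al³⁺.

Al³⁺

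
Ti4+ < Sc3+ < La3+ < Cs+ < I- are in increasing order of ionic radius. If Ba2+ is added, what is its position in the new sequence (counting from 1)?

Ti4+ (Z=22, 18 e⁻), Sc3+ (Z=21, 18 e⁻), La3+ (Z=57, 54 e⁻), Ba2+ (Z=56, 54 e⁻), Cs+ (Z=55, 54 e⁻), I- (Z=53, 54 e⁻). Ti4+ < Sc3+ (both 18 e⁻, Z=22>21); Sc3+ < La3+ (same group, period 4 vs 6); La3+ < Ba2+ (both 54 e⁻, Z=57>56); Ba2+ < Cs+ (both 54 e⁻, Z=56>55); Cs+ < I- (both 54 e⁻, Z=55>53).
The complete sequence is Ti4+ < Sc3+ < La3+ < Ba2+ < Cs+ < I-. Ba2+ sits at position 4.

4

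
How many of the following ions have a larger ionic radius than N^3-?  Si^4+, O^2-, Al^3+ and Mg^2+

0

These species are isoelectronic with 10 electrons. The only difference is the number of protons: Si^4+ (Z=14), Al^3+ (Z=13), Mg^2+ (Z=12), O^2- (Z=8), N^3- (Z=7). The strongest nuclear pull (Si^4+) gives the smallest ion.
Placing each against N^3-: smaller — Si^4+, Al^3+, Mg^2+, O^2-; larger — none. Count: 0.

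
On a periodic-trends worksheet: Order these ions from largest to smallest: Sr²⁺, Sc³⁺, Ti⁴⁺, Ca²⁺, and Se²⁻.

Electron counts and nuclear charges: Ti⁴⁺: 18 e⁻, Z=22, Sc³⁺: 18 e⁻, Z=21, Ca²⁺: 18 e⁻, Z=20, Sr²⁺: 36 e⁻, Z=38, Se²⁻: 36 e⁻, Z=34. Ti⁴⁺ < Sc³⁺ (isoelectronic, higher Z=22 is smaller); Sc³⁺ < Ca²⁺ (both 18 e⁻, Z=21>20); Ca²⁺ < Sr²⁺ (same group, period 4 vs 5); Sr²⁺ < Se²⁻ (both 36 e⁻, Z=38>34).

Se²⁻ > Sr²⁺ > Ca²⁺ > Sc³⁺ > Ti⁴⁺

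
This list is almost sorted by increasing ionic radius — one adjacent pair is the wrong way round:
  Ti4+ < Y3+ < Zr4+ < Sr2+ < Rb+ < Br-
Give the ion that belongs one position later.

Y3+

Scanning neighbour by neighbour, only Y3+/Zr4+ violates a trend: Zr4+ and Y3+ share 36 electrons; the higher nuclear charge on Zr (Z=40) contracts it more, so Zr4+ < Y3+. That makes Y3+ the one sitting a position early relative to where it belongs.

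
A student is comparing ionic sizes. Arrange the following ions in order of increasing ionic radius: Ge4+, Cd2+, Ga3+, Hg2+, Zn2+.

Ge4+: 28 e⁻, Z=32, Ga3+: 28 e⁻, Z=31, Zn2+: 28 e⁻, Z=30, Cd2+: 46 e⁻, Z=48, Hg2+: 78 e⁻, Z=80. Ge4+ < Ga3+ (isoelectronic, higher Z=32 is smaller); Ga3+ < Zn2+ (isoelectronic, higher Z=31 is smaller); Zn2+ < Cd2+ (same group, period 4 vs 5); Cd2+ < Hg2+ (same group, 1 shell fewer).

Ge4+ < Ga3+ < Zn2+ < Cd2+ < Hg2+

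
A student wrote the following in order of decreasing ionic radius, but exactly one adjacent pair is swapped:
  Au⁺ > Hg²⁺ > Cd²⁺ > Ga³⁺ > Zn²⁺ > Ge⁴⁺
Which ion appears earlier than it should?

Scanning neighbour by neighbour, only Ga³⁺/Zn²⁺ violates a trend: they are isoelectronic (28 e⁻) and Ga has more protons than Zn (31 vs 30), making Ga³⁺ smaller. That makes Ga³⁺ the one sitting a position early relative to where it belongs.

Ga³⁺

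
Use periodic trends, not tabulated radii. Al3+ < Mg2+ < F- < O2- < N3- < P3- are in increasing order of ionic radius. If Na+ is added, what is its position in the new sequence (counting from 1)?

Tabulating Z and e⁻: Al3+ has 10 e⁻ (Z=13), Mg2+ has 10 e⁻ (Z=12), Na+ has 10 e⁻ (Z=11), F- has 10 e⁻ (Z=9), O2- has 10 e⁻ (Z=8), N3- has 10 e⁻ (Z=7), P3- has 18 e⁻ (Z=15). Al3+ < Mg2+ (isoelectronic, higher Z=13 is smaller); Mg2+ < Na+ (isoelectronic, higher Z=12 is smaller); Na+ < F- (isoelectronic, higher Z=11 is smaller); F- < O2- (both 10 e⁻, Z=9>8); O2- < N3- (isoelectronic, higher Z=8 is smaller); N3- < P3- (same group, 1 shell fewer).
Merged order: Al3+ < Mg2+ < Na+ < F- < O2- < N3- < P3- — Na+ is number 3.

3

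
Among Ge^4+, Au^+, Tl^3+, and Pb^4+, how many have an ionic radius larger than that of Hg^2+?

Ge^4+ (Z=32, 28 e⁻), Pb^4+ (Z=82, 78 e⁻), Tl^3+ (Z=81, 78 e⁻), Hg^2+ (Z=80, 78 e⁻), Au^+ (Z=79, 78 e⁻). Ge^4+ < Pb^4+ (same group, period 4 vs 6); Pb^4+ < Tl^3+ (isoelectronic, higher Z=82 is smaller); Tl^3+ < Hg^2+ (both 78 e⁻, Z=81>80); Hg^2+ < Au^+ (both 78 e⁻, Z=80>79).
Overall: Ge^4+ < Pb^4+ < Tl^3+ < Hg^2+ < Au^+. Hg^2+ has 3 below it and 1 above. That's 1.

1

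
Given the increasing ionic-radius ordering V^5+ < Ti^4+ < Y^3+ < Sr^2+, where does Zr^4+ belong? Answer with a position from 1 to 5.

Tabulating Z and e⁻: V^5+ (Z=23, 18 e⁻), Ti^4+ (Z=22, 18 e⁻), Zr^4+ (Z=40, 36 e⁻), Y^3+ (Z=39, 36 e⁻), Sr^2+ (Z=38, 36 e⁻). V^5+ < Ti^4+ (both 18 e⁻, Z=23>22); Ti^4+ < Zr^4+ (same group, 1 shell fewer); Zr^4+ < Y^3+ (isoelectronic, higher Z=40 is smaller); Y^3+ < Sr^2+ (both 36 e⁻, Z=39>38).
Putting Zr^4+ in gives V^5+ < Ti^4+ < Zr^4+ < Y^3+ < Sr^2+; it lands at slot 3.

3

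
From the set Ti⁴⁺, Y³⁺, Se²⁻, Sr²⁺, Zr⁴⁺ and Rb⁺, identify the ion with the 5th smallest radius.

Rb⁺

Ti⁴⁺ (Z=22, 18 e⁻), Zr⁴⁺ (Z=40, 36 e⁻), Y³⁺ (Z=39, 36 e⁻), Sr²⁺ (Z=38, 36 e⁻), Rb⁺ (Z=37, 36 e⁻), Se²⁻ (Z=34, 36 e⁻). Ti⁴⁺ < Zr⁴⁺ (same group, 1 shell fewer); Zr⁴⁺ < Y³⁺ (both 36 e⁻, Z=40>39); Y³⁺ < Sr²⁺ (isoelectronic, higher Z=39 is smaller); Sr²⁺ < Rb⁺ (both 36 e⁻, Z=38>37); Rb⁺ < Se²⁻ (isoelectronic, higher Z=37 is smaller).
Full ascending order: Ti⁴⁺ < Zr⁴⁺ < Y³⁺ < Sr²⁺ < Rb⁺ < Se²⁻. Counting from the smallest, position 5 is Rb⁺.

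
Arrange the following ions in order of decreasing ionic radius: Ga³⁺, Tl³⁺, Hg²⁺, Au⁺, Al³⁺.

Electron counts and nuclear charges: Al³⁺: 10 e⁻, Z=13, Ga³⁺: 28 e⁻, Z=31, Tl³⁺: 78 e⁻, Z=81, Hg²⁺: 78 e⁻, Z=80, Au⁺: 78 e⁻, Z=79. Al³⁺ < Ga³⁺ (same group, 1 shell fewer); Ga³⁺ < Tl³⁺ (same group, 2 shells fewer); Tl³⁺ < Hg²⁺ (both 78 e⁻, Z=81>80); Hg²⁺ < Au⁺ (both 78 e⁻, Z=80>79).

Au⁺ > Hg²⁺ > Tl³⁺ > Ga³⁺ > Al³⁺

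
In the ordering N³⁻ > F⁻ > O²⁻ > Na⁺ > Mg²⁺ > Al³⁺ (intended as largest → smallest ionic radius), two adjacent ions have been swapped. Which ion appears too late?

Compare adjacent ions: they are isoelectronic (10 e⁻) and F has more protons than O (9 vs 8), making F⁻ smaller — yet in this decreasing list F⁻ sits before O²⁻. Nothing else is reversed, so O²⁻ should move one place to the left.

O²⁻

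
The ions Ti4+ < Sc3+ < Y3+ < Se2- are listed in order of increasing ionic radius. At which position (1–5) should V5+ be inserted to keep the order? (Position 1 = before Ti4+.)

Electron counts and nuclear charges: V5+ (Z=23, 18 e⁻), Ti4+ (Z=22, 18 e⁻), Sc3+ (Z=21, 18 e⁻), Y3+ (Z=39, 36 e⁻), Se2- (Z=34, 36 e⁻). V5+ < Ti4+ (both 18 e⁻, Z=23>22); Ti4+ < Sc3+ (isoelectronic, higher Z=22 is smaller); Sc3+ < Y3+ (same group, 1 shell fewer); Y3+ < Se2- (isoelectronic, higher Z=39 is smaller).
The complete sequence is V5+ < Ti4+ < Sc3+ < Y3+ < Se2-. V5+ sits at position 1.

1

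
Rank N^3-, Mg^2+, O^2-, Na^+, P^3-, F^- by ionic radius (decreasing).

P^3- > N^3- > O^2- > F^- > Na^+ > Mg^2+

Work out protons and electrons: Mg^2+: 10 e⁻, Z=12, Na^+: 10 e⁻, Z=11, F^-: 10 e⁻, Z=9, O^2-: 10 e⁻, Z=8, N^3-: 10 e⁻, Z=7, P^3-: 18 e⁻, Z=15. Mg^2+ < Na^+ (isoelectronic, higher Z=12 is smaller); Na^+ < F^- (both 10 e⁻, Z=11>9); F^- < O^2- (isoelectronic, higher Z=9 is smaller); O^2- < N^3- (isoelectronic, higher Z=8 is smaller); N^3- < P^3- (same group, period 2 vs 3).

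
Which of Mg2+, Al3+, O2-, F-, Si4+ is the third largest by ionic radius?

Isoelectronic series (10 e⁻ each). Size is set by nuclear charge: more protons means a smaller ion. Si4+ (Z=14), Al3+ (Z=13), Mg2+ (Z=12), F- (Z=9), O2- (Z=8).
That gives Si4+ < Al3+ < Mg2+ < F- < O2-. From the largest end, number 3 is Mg2+.

Mg2+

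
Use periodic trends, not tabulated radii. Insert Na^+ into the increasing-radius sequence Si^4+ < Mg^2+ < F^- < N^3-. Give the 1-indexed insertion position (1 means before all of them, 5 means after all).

3

These species are isoelectronic with 10 electrons. The only difference is the number of protons: Si^4+ (Z=14), Mg^2+ (Z=12), Na^+ (Z=11), F^- (Z=9), N^3- (Z=7). The strongest nuclear pull (Si^4+) gives the smallest ion.
The complete sequence is Si^4+ < Mg^2+ < Na^+ < F^- < N^3-. Na^+ sits at position 3.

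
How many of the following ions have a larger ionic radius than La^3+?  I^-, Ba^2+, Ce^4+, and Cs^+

All of these have 54 electrons (isoelectronic). With the same electron cloud, the ion with the most protons pulls it in tightest. Nuclear charges: Ce^4+ (Z=58), La^3+ (Z=57), Ba^2+ (Z=56), Cs^+ (Z=55), I^- (Z=53). Highest Z is smallest.
Overall: Ce^4+ < La^3+ < Ba^2+ < Cs^+ < I^-. La^3+ has 1 below it and 3 above. Count: 3.

3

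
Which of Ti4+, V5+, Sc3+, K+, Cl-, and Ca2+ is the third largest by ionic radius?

Ca2+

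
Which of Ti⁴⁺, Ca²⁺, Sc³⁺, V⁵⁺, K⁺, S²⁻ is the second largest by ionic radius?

K⁺

These species are isoelectronic with 18 electrons. The only difference is the number of protons: V⁵⁺ (Z=23), Ti⁴⁺ (Z=22), Sc³⁺ (Z=21), Ca²⁺ (Z=20), K⁺ (Z=19), S²⁻ (Z=16). The strongest nuclear pull (V⁵⁺) gives the smallest ion.
That gives V⁵⁺ < Ti⁴⁺ < Sc³⁺ < Ca²⁺ < K⁺ < S²⁻. From the largest end, number 2 is K⁺.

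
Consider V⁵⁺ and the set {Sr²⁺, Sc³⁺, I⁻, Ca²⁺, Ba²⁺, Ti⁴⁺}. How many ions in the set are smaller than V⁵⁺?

0

Work out protons and electrons: V⁵⁺ has 18 e⁻ (Z=23), Ti⁴⁺ has 18 e⁻ (Z=22), Sc³⁺ has 18 e⁻ (Z=21), Ca²⁺ has 18 e⁻ (Z=20), Sr²⁺ has 36 e⁻ (Z=38), Ba²⁺ has 54 e⁻ (Z=56), I⁻ has 54 e⁻ (Z=53). V⁵⁺ < Ti⁴⁺ (both 18 e⁻, Z=23>22); Ti⁴⁺ < Sc³⁺ (isoelectronic, higher Z=22 is smaller); Sc³⁺ < Ca²⁺ (isoelectronic, higher Z=21 is smaller); Ca²⁺ < Sr²⁺ (same group, 1 shell fewer); Sr²⁺ < Ba²⁺ (same group, period 5 vs 6); Ba²⁺ < I⁻ (isoelectronic, higher Z=56 is smaller).
Overall: V⁵⁺ < Ti⁴⁺ < Sc³⁺ < Ca²⁺ < Sr²⁺ < Ba²⁺ < I⁻. V⁵⁺ has 0 below it and 6 above. Count: 0.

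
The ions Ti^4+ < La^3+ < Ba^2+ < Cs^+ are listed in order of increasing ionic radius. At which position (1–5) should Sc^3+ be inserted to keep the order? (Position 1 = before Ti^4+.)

Electron counts and nuclear charges: Ti^4+: 18 e⁻, Z=22, Sc^3+: 18 e⁻, Z=21, La^3+: 54 e⁻, Z=57, Ba^2+: 54 e⁻, Z=56, Cs^+: 54 e⁻, Z=55. Ti^4+ < Sc^3+ (both 18 e⁻, Z=22>21); Sc^3+ < La^3+ (same group, period 4 vs 6); La^3+ < Ba^2+ (both 54 e⁻, Z=57>56); Ba^2+ < Cs^+ (isoelectronic, higher Z=56 is smaller).
Putting Sc^3+ in gives Ti^4+ < Sc^3+ < La^3+ < Ba^2+ < Cs^+; it lands at slot 2.

2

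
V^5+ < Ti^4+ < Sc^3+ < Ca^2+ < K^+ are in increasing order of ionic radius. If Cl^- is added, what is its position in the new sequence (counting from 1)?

6

Isoelectronic series (18 e⁻ each). Size is set by nuclear charge: more protons means a smaller ion. V^5+ (Z=23), Ti^4+ (Z=22), Sc^3+ (Z=21), Ca^2+ (Z=20), K^+ (Z=19), Cl^- (Z=17).
With Cl^- included the full order is V^5+ < Ti^4+ < Sc^3+ < Ca^2+ < K^+ < Cl^-, so it takes position 6.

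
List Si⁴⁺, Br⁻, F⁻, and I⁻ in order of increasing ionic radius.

Tabulating Z and e⁻: Si⁴⁺: 10 e⁻, Z=14, F⁻: 10 e⁻, Z=9, Br⁻: 36 e⁻, Z=35, I⁻: 54 e⁻, Z=53. Si⁴⁺ < F⁻ (isoelectronic, higher Z=14 is smaller); F⁻ < Br⁻ (same group, period 2 vs 4); Br⁻ < I⁻ (same group, period 4 vs 5).

Si⁴⁺ < F⁻ < Br⁻ < I⁻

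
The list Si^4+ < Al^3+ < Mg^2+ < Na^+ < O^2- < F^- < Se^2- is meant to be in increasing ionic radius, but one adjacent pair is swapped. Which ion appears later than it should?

F^-

Compare adjacent ions: F^- and O^2- share 10 electrons; the higher nuclear charge on F (Z=9) contracts it more, so F^- < O^2- — yet in this increasing list O^2- sits before F^-. Nothing else is reversed, so F^- should move one place to the left.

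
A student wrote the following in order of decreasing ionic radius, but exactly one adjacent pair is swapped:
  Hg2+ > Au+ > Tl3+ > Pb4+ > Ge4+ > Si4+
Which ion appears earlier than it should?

Hg2+

Scanning neighbour by neighbour, only Hg2+/Au+ violates a trend: they are isoelectronic (78 e⁻) and Hg has more protons than Au (80 vs 79), making Hg2+ smaller. That makes Hg2+ the one sitting a position early relative to where it belongs.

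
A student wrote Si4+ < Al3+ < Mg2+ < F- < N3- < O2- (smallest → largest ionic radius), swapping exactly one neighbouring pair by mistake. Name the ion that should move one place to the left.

O2-

Scanning neighbour by neighbour, only N3-/O2- violates a trend: they are isoelectronic (10 e⁻) and O has more protons than N (8 vs 7), making O2- smaller. That makes O2- the one sitting a position late relative to where it belongs.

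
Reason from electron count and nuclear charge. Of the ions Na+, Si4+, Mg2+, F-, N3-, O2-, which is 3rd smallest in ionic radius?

Na+

These species are isoelectronic with 10 electrons. The only difference is the number of protons: Si4+ (Z=14), Mg2+ (Z=12), Na+ (Z=11), F- (Z=9), O2- (Z=8), N3- (Z=7). The strongest nuclear pull (Si4+) gives the smallest ion.
Full ascending order: Si4+ < Mg2+ < Na+ < F- < O2- < N3-. Counting from the smallest, position 3 is Na+.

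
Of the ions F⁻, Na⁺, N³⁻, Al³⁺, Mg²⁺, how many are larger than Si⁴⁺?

Each ion has 10 electrons. The ranking follows nuclear charge in reverse — greater Z gives a smaller radius. Si⁴⁺ (Z=14), Al³⁺ (Z=13), Mg²⁺ (Z=12), Na⁺ (Z=11), F⁻ (Z=9), N³⁻ (Z=7).
Relative to Si⁴⁺, the ions that are larger are Al³⁺, Mg²⁺, Na⁺, F⁻, N³⁻. Count: 5.

5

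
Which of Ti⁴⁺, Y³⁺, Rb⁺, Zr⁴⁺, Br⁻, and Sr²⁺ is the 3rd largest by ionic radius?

Sr²⁺

Ti⁴⁺ (Z=22, 18 e⁻), Zr⁴⁺ (Z=40, 36 e⁻), Y³⁺ (Z=39, 36 e⁻), Sr²⁺ (Z=38, 36 e⁻), Rb⁺ (Z=37, 36 e⁻), Br⁻ (Z=35, 36 e⁻). Ti⁴⁺ < Zr⁴⁺ (same group, period 4 vs 5); Zr⁴⁺ < Y³⁺ (isoelectronic, higher Z=40 is smaller); Y³⁺ < Sr²⁺ (isoelectronic, higher Z=39 is smaller); Sr²⁺ < Rb⁺ (both 36 e⁻, Z=38>37); Rb⁺ < Br⁻ (both 36 e⁻, Z=37>35).
So the order is Ti⁴⁺ < Zr⁴⁺ < Y³⁺ < Sr²⁺ < Rb⁺ < Br⁻; the 3rd-largest ion is Sr²⁺.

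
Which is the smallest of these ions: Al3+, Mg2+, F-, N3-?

Al3+

Isoelectronic series (10 e⁻ each). Size is set by nuclear charge: more protons means a smaller ion. Al3+ (Z=13), Mg2+ (Z=12), F- (Z=9), N3- (Z=7).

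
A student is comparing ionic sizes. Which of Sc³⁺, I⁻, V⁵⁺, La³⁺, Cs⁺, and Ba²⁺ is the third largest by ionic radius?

Ba²⁺

Work out protons and electrons: V⁵⁺: 18 e⁻, Z=23, Sc³⁺: 18 e⁻, Z=21, La³⁺: 54 e⁻, Z=57, Ba²⁺: 54 e⁻, Z=56, Cs⁺: 54 e⁻, Z=55, I⁻: 54 e⁻, Z=53. V⁵⁺ < Sc³⁺ (isoelectronic, higher Z=23 is smaller); Sc³⁺ < La³⁺ (same group, period 4 vs 6); La³⁺ < Ba²⁺ (both 54 e⁻, Z=57>56); Ba²⁺ < Cs⁺ (isoelectronic, higher Z=56 is smaller); Cs⁺ < I⁻ (isoelectronic, higher Z=55 is smaller).
Full ascending order: V⁵⁺ < Sc³⁺ < La³⁺ < Ba²⁺ < Cs⁺ < I⁻. Counting from the largest, position 3 is Ba²⁺.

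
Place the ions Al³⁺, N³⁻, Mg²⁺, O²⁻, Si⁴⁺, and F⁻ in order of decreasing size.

N³⁻ > O²⁻ > F⁻ > Mg²⁺ > Al³⁺ > Si⁴⁺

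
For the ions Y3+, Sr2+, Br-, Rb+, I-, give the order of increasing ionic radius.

Tabulating Z and e⁻: Y3+ (Z=39, 36 e⁻), Sr2+ (Z=38, 36 e⁻), Rb+ (Z=37, 36 e⁻), Br- (Z=35, 36 e⁻), I- (Z=53, 54 e⁻). Y3+ < Sr2+ (both 36 e⁻, Z=39>38); Sr2+ < Rb+ (isoelectronic, higher Z=38 is smaller); Rb+ < Br- (isoelectronic, higher Z=37 is smaller); Br- < I- (same group, period 4 vs 5).

Y3+ < Sr2+ < Rb+ < Br- < I-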